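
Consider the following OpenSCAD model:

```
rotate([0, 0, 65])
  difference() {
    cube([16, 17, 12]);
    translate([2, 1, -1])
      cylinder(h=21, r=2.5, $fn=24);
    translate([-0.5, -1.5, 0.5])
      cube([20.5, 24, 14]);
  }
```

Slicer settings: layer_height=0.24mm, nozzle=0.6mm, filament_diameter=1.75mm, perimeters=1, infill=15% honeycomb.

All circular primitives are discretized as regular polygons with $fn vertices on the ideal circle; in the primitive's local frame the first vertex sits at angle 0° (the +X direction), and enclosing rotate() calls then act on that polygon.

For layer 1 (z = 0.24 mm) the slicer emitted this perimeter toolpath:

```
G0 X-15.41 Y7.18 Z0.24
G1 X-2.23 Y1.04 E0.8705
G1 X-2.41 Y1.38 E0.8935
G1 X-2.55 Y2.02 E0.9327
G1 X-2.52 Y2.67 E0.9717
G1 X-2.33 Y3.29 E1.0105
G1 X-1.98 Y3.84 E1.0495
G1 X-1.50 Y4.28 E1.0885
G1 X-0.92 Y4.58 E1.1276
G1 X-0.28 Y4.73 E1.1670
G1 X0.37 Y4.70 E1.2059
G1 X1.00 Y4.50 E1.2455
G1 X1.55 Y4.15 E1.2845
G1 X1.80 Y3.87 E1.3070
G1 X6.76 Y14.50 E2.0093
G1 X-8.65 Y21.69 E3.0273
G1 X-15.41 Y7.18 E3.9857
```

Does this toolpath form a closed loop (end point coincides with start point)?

Start point (G0): (-15.41, 7.18). End point (last G1): the path returns to the start — closed.

yes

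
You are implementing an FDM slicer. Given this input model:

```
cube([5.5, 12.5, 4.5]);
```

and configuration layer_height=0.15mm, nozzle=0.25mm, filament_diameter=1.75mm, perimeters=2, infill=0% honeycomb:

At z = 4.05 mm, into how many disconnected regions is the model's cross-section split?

1

At z = 4.05 mm: the 5.5×12.5 cube contributes its full rectangle. The result has 1 disconnected region.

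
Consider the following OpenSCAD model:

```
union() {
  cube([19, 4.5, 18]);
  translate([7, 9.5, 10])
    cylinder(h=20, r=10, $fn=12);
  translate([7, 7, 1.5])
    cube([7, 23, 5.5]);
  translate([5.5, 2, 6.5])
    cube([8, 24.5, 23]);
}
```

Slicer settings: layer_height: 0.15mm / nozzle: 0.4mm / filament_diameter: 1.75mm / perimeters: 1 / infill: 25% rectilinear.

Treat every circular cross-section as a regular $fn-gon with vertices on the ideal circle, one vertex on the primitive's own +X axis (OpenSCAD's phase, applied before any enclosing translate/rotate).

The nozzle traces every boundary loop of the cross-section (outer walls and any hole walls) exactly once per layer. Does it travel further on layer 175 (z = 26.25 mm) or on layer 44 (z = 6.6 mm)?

Layer 175 (z = 26.25): the cube does not reach this height (z outside [0, 18]); the r=10 cylinder at (7, 9.5) contributes a regular 12-gon of circumradius 10 (perimeter = 2·12·10.000·sin(180°/12) = 62.12 mm); the cube at (7, 7) is absent (z outside [1.5, 7]); the 8×24.5 cube at (5.5, 2) contributes its full rectangle (perimeter 65.00 mm); Merging all regions: the regions partially overlap (shared area 133.16 mm²), so the edge portions inside another operand are dropped and the merged outline is re-measured after clipping — boundary = 78.71 mm. So its perimeter = 78.71 mm. Layer 44 (z = 6.6): the 19×4.5 cube contributes its full rectangle (perimeter 47.00 mm); the cylinder at (7, 9.5) does not reach this height (z outside [10, 30]); the cube at (7, 7) is present — its section is the full 7×23 rectangle (perimeter 60.00 mm); the 8×24.5 cube at (5.5, 2) contributes its full rectangle (perimeter 65.00 mm); Combining (union): the regions partially overlap (shared area 146.75 mm²), so the edge portions inside another operand are dropped and the merged outline is re-measured after clipping — boundary = 99.00 mm. So its perimeter = 99.00 mm. Layer 44 is larger (99.00 vs 78.71 mm).

layer 44 (z = 6.6 mm)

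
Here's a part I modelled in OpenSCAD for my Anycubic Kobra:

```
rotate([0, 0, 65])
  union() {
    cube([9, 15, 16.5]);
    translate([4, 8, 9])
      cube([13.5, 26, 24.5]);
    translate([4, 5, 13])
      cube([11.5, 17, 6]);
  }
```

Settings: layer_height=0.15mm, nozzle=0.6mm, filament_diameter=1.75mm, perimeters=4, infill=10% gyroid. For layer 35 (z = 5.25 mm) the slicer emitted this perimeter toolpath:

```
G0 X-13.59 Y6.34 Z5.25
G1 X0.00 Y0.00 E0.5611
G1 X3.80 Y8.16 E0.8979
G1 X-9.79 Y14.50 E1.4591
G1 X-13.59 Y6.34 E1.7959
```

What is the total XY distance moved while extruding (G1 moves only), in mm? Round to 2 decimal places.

48.00 mm

Sum the Euclidean lengths of each G1 segment: total = 48.00 mm.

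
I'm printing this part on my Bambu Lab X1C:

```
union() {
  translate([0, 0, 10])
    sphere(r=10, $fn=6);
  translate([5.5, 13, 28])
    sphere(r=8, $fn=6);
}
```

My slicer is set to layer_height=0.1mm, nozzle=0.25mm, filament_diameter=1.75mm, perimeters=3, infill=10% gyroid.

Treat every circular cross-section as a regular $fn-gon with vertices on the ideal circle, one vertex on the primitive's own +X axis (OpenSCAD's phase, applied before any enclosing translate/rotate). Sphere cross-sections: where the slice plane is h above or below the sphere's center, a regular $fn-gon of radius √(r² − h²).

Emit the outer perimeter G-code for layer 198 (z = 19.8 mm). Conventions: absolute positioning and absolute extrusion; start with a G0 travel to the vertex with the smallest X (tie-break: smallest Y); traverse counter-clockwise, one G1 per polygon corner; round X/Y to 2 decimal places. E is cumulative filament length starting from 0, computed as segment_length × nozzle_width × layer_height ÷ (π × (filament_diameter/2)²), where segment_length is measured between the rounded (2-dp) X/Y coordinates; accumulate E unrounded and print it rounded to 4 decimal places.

At z = 19.8 mm: the r=10 sphere contributes a regular 6-gon of circumradius √(10²−9.8²) = 1.990; the sphere at (5.5, 13) is absent (|z−center|=8.200 > r=8); Merging all regions: only the r=10 sphere is present, so the union is just that shape — 1 connected region. The outline is a single polygon with 6 vertices. Extrusion per mm of travel: 0.25 × 0.1 / (π × 0.875²) = 0.010394. Accumulating E over each segment gives final E = 0.1239.

G0 X-1.99 Y0.00 Z19.80
G1 X-0.99 Y-1.72 E0.0207
G1 X0.99 Y-1.72 E0.0413
G1 X1.99 Y0.00 E0.0619
G1 X0.99 Y1.72 E0.0826
G1 X-0.99 Y1.72 E0.1032
G1 X-1.99 Y0.00 E0.1239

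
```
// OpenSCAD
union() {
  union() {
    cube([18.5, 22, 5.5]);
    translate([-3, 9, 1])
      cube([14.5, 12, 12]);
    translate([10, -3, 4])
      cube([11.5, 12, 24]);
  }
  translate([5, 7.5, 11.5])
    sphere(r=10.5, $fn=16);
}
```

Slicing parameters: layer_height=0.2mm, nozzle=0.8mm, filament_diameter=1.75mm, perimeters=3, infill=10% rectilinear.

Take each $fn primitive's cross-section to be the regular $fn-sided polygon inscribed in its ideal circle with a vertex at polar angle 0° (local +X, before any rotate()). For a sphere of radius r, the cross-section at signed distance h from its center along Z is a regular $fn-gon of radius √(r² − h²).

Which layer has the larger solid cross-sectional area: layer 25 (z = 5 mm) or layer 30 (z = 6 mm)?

layer 25 (z = 5 mm)

Layer 25 (z = 5): the cube (footprint 18.5×22) is included at this height (area 407.00 mm²); the 14.5×12 cube at (-3, 9) contributes its full rectangle (area 174.00 mm²); the cube at (10, -3) is present — its section is the full 11.5×12 rectangle (area 138.00 mm²); Merging all regions: the regions partially overlap — summed areas 719.00 mm² minus the doubly-counted overlap 214.50 mm² gives 504.50 mm² — area = 504.50 mm²; the r=10.5 sphere at (5, 7.5) slices to a regular 16-gon of circumradius 8.246 (√(r²−h²) with h=6.5 from center) (area = (16/2)·8.246²·sin(360°/16) = 208.18 mm²); Merging all regions: the regions partially overlap — summed areas 712.68 mm² minus the doubly-counted overlap 186.69 mm² gives 525.99 mm² — area = 525.99 mm². So its area = 525.99 mm². Layer 30 (z = 6): the cube is not intersected at this z (z outside [0, 5.5]); the cube at (-3, 9) is present — its section is the full 14.5×12 rectangle (area 174.00 mm²); the cube at (10, -3) is present — its section is the full 11.5×12 rectangle (area 138.00 mm²); Merging all regions: the 2 present regions share edge segments without overlapping in area, so areas simply add but the touching pieces fuse into one outline (the shared edge portions become interior and drop out of the boundary) — area = 312.00 mm²; the r=10.5 sphere at (5, 7.5) contributes a regular 16-gon of circumradius √(10.5²−5.5²) = 8.944 (area = (16/2)·8.944²·sin(360°/16) = 244.92 mm²); Combining (union): the regions partially overlap — summed areas 556.92 mm² minus the doubly-counted overlap 114.33 mm² gives 442.58 mm² — area = 442.58 mm². So its area = 442.58 mm². Layer 25 is larger (525.99 vs 442.58 mm²).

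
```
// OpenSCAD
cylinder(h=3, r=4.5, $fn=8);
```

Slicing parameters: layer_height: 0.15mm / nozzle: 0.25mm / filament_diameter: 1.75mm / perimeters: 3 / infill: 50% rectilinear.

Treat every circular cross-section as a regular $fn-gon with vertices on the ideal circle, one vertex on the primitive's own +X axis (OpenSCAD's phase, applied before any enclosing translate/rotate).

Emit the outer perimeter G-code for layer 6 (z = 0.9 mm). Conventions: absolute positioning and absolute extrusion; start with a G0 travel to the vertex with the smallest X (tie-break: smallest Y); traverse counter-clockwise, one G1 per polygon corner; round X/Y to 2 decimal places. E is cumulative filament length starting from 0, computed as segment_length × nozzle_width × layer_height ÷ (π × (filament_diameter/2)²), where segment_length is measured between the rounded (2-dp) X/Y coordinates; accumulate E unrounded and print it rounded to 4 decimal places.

G0 X-4.50 Y0.00 Z0.90
G1 X-3.18 Y-3.18 E0.0537
G1 X0.00 Y-4.50 E0.1074
G1 X3.18 Y-3.18 E0.1610
G1 X4.50 Y0.00 E0.2147
G1 X3.18 Y3.18 E0.2684
G1 X0.00 Y4.50 E0.3221
G1 X-3.18 Y3.18 E0.3758
G1 X-4.50 Y0.00 E0.4294

At z = 0.9 mm: the cylinder: section is a regular 8-gon, circumradius r=4.5. The outline is a single polygon with 8 vertices. Extrusion per mm of travel: 0.25 × 0.15 / (π × 0.875²) = 0.015591. Accumulating E over each segment gives final E = 0.4294.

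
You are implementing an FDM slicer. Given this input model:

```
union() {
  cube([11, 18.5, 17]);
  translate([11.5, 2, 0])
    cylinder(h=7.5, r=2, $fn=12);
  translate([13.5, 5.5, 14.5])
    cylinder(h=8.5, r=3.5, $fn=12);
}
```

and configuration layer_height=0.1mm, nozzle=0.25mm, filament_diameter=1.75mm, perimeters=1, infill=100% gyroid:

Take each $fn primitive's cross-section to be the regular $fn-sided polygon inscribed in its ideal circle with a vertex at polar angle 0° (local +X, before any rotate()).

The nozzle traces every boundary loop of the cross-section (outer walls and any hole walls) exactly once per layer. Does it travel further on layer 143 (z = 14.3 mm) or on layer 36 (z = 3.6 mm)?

Layer 143 (z = 14.3): the 11×18.5 cube contributes its full rectangle (perimeter 59.00 mm); the cylinder at (11.5, 2) is not intersected at this z (z outside [0, 7.5]); the cylinder at (13.5, 5.5) is not intersected at this z (z outside [14.5, 23]); Taking the union: only the 11×18.5 cube is present, so the union is just that shape — boundary = 59.00 mm. So its perimeter = 59.00 mm. Layer 36 (z = 3.6): the cube is present — its section is the full 11×18.5 rectangle (perimeter 59.00 mm); the cylinder at (11.5, 2): section is a regular 12-gon, circumradius r=2 (perimeter = 2·12·2.000·sin(180°/12) = 12.42 mm); the cylinder at (13.5, 5.5) is absent (z outside [14.5, 23]); Taking the union: the regions partially overlap (shared area 4.07 mm²), so the edge portions inside another operand are dropped and the merged outline is re-measured after clipping — boundary = 62.51 mm. So its perimeter = 62.51 mm. Layer 36 is larger (62.51 vs 59.00 mm).

layer 36 (z = 3.6 mm)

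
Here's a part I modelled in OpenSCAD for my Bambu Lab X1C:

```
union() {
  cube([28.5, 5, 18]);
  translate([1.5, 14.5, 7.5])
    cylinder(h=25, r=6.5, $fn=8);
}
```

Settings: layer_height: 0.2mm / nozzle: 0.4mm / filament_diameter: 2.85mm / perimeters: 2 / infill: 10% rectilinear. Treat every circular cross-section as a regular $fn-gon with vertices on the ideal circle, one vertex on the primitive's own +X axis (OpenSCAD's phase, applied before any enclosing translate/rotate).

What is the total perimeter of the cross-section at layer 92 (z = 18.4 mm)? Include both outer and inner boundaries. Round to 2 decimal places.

At z = 18.4 mm: the cube is not intersected at this z (z outside [0, 18]); the r=6.5 cylinder at (1.5, 14.5) gives a regular 8-gon of circumradius 6.5 (constant along its height) (perimeter = 2·8·6.500·sin(180°/8) = 39.80 mm); Merging all regions: only the r=6.5 cylinder at (1.5, 14.5) is present, so the union is just that shape — boundary = 39.80 mm. Overall, the cross-section is a single solid region. Total boundary length (outer) = 39.80 mm.

39.80 mm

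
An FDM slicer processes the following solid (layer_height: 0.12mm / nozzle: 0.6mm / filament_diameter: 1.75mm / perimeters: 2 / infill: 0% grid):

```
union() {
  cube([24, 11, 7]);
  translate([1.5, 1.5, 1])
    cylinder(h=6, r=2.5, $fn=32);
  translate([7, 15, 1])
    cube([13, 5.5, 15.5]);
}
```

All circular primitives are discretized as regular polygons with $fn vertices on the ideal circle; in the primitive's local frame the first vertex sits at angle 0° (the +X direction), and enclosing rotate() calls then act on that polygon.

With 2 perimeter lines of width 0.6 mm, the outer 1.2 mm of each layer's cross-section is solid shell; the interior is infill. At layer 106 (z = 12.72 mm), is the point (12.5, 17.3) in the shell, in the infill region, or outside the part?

infill

At z = 12.72 mm: the cube does not reach this height (z outside [0, 7]); the cylinder at (1.5, 1.5) does not reach this height (z outside [1, 7]); the cube at (7, 15) (footprint 13×5.5) is included at this height; Combining (union): only the 13×5.5 cube at (7, 15) is present, so the union is just that shape — 1 connected region. Overall, the cross-section is a single solid region. The nearest boundary edge runs (7.00, 15.00)→(20.00, 15.00); distance from the point to it = 2.30 mm. The point is inside the cross-section and 2.30 mm from the nearest boundary — more than the 1.2 mm shell width (2 × 0.6), so it's in the infill interior.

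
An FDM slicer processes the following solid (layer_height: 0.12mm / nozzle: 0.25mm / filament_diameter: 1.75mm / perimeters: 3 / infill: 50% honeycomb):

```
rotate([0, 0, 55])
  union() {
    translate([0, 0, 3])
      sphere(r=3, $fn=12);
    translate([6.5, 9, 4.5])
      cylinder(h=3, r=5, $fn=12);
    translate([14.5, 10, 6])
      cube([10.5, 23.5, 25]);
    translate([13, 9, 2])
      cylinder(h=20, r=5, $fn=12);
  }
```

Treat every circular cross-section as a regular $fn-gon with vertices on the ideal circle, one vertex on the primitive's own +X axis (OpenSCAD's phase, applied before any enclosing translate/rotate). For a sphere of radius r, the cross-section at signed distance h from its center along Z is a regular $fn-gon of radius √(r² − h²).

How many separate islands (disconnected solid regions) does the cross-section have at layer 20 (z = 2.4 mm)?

At z = 2.4 mm: the r=3 sphere contributes a regular 12-gon of circumradius √(3²−0.6²) = 2.939; the cylinder at (6.5, 9) is not intersected at this z (z outside [4.5, 7.5]); the cube at (14.5, 10) is not intersected at this z (z outside [6, 31]); the cylinder at (13, 9): section is a regular 12-gon, circumradius r=5; Combining (union): the 2 present regions are separate (no shared area or edge), so areas and boundary lengths simply add and each stays a separate island — 2 connected regions; (whole slice rotated 55° about Z — lengths, areas and connectivity unchanged). Overall, the cross-section has 2 separate islands. Island count = 2.

2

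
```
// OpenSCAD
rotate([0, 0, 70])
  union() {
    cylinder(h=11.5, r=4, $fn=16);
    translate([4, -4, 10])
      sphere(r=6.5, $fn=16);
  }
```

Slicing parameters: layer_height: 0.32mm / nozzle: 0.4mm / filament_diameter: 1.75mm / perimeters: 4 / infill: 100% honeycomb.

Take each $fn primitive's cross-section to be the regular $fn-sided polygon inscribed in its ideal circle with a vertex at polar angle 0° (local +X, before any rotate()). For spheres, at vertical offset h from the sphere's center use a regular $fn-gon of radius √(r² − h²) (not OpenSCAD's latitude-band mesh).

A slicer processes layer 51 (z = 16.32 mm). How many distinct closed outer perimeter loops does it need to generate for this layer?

1

At z = 16.32 mm: the cylinder does not reach this height (z outside [0, 11.5]); the r=6.5 sphere at (4, -4) slices to a regular 16-gon of circumradius 1.519 (√(r²−h²) with h=6.32 from center); Merging all regions: only the r=6.5 sphere at (4, -4) is present, so the union is just that shape — 1 connected region; (whole slice rotated 70° about Z — lengths, areas and connectivity unchanged). The result has 1 disconnected region.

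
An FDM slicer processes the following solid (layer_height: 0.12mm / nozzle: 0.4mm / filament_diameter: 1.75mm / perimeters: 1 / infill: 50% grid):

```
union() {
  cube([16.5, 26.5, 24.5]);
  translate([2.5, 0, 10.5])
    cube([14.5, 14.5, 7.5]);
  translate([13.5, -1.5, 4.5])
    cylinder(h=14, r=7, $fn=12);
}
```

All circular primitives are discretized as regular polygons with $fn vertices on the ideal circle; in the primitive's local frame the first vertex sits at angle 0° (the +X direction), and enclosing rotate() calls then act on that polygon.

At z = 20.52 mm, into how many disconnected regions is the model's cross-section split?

1

At z = 20.52 mm: the cube (footprint 16.5×26.5) is included at this height; the cube at (2.5, 0) is not intersected at this z (z outside [10.5, 18]); the cylinder at (13.5, -1.5) does not reach this height (z outside [4.5, 18.5]); Merging all regions: only the 16.5×26.5 cube is present, so the union is just that shape — 1 connected region. The result has 1 disconnected region.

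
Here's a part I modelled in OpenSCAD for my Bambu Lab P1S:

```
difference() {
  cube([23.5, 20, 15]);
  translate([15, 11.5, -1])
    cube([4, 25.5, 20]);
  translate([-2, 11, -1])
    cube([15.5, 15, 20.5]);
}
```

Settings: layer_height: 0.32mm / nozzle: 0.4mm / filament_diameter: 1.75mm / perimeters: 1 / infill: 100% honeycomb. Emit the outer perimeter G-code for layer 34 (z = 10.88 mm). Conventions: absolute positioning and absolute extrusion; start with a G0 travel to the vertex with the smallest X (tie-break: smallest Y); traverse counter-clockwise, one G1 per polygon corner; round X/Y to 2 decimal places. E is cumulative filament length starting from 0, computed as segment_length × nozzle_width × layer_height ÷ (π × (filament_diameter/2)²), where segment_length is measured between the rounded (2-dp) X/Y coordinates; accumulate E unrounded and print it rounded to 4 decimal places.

At z = 10.88 mm: the 23.5×20 cube contributes its full rectangle; the cube at (15, 11.5) (footprint 4×25.5) is included at this height; the cube at (-2, 11) (footprint 15.5×15) is included at this height; After the difference (first − rest): starting from the 23.5×20 cube, the 4×25.5 cube at (15, 11.5) partially overlaps it — only the 34.00 mm² overlap (of its 102.00 mm²) is removed, clipping the outline; the 15.5×15 cube at (-2, 11) partially overlaps it — only the 121.50 mm² overlap (of its 232.50 mm²) is removed, clipping the outline — 1 connected region. The outline is a single polygon with 10 vertices. Extrusion per mm of travel: 0.4 × 0.32 / (π × 0.875²) = 0.053216. Accumulating E over each segment gives final E = 5.5345.

G0 X0.00 Y0.00 Z10.88
G1 X23.50 Y0.00 E1.2506
G1 X23.50 Y20.00 E2.3149
G1 X19.00 Y20.00 E2.5544
G1 X19.00 Y11.50 E3.0067
G1 X15.00 Y11.50 E3.2196
G1 X15.00 Y20.00 E3.6719
G1 X13.50 Y20.00 E3.7517
G1 X13.50 Y11.00 E4.2307
G1 X0.00 Y11.00 E4.9491
G1 X0.00 Y0.00 E5.5345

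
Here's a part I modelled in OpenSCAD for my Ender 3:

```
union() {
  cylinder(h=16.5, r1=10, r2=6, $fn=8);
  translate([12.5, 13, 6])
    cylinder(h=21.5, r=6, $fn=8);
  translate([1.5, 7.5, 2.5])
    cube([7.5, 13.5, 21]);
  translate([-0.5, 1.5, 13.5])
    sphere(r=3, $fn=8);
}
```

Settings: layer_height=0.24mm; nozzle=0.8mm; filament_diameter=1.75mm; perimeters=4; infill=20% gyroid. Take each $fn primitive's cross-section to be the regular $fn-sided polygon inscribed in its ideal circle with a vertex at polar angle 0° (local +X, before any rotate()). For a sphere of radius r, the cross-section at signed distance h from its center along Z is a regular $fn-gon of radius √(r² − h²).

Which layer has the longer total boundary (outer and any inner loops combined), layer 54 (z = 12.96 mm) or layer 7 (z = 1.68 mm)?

Layer 54 (z = 12.96): the cone contributes a regular 8-gon of circumradius 6.858 (interpolated between r1=10 and r2=6 at t=0.785) (perimeter = 2·8·6.858·sin(180°/8) = 41.99 mm); the r=6 cylinder at (12.5, 13) gives a regular 8-gon of circumradius 6 (constant along its height) (perimeter = 2·8·6.000·sin(180°/8) = 36.74 mm); the cube at (1.5, 7.5) (footprint 7.5×13.5) is included at this height (perimeter 42.00 mm); the r=3 sphere at (-0.5, 1.5) slices to a regular 8-gon of circumradius 2.951 (√(r²−h²) with h=0.54 from center) (perimeter = 2·8·2.951·sin(180°/8) = 18.07 mm); Taking the union: the regions partially overlap (shared area 38.62 mm²), so the edge portions inside another operand are dropped and the merged outline is re-measured after clipping — boundary = 100.84 mm. So its perimeter = 100.84 mm. Layer 7 (z = 1.68): the cone: at t=0.102 of its height the radius interpolates to r₁+(r₂−r₁)t = 9.593, giving a regular 8-gon of that circumradius (perimeter = 2·8·9.593·sin(180°/8) = 58.74 mm); the cylinder at (12.5, 13) does not reach this height (z outside [6, 27.5]); the cube at (1.5, 7.5) is not intersected at this z (z outside [2.5, 23.5]); the sphere at (-0.5, 1.5) is absent (|z−center|=11.820 > r=3); Taking the union: only the cone is present, so the union is just that shape — boundary = 58.74 mm. So its perimeter = 58.74 mm. Layer 54 is larger (100.84 vs 58.74 mm).

layer 54 (z = 12.96 mm)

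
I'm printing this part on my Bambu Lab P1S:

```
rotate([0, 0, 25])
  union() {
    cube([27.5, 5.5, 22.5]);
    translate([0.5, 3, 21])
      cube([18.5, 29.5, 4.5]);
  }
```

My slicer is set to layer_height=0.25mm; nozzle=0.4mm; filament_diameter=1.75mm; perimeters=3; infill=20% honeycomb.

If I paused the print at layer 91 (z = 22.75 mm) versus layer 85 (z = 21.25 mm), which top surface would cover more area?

Layer 91 (z = 22.75): the cube is not intersected at this z (z outside [0, 22.5]); the cube at (0.5, 3) (footprint 18.5×29.5) is included at this height (area 545.75 mm²); Merging all regions: only the 18.5×29.5 cube at (0.5, 3) is present, so the union is just that shape — area = 545.75 mm²; (rotated 25° about Z; rotation is an isometry so areas/perimeters/island counts are preserved). So its area = 545.75 mm². Layer 85 (z = 21.25): the 27.5×5.5 cube contributes its full rectangle (area 151.25 mm²); the cube at (0.5, 3) (footprint 18.5×29.5) is included at this height (area 545.75 mm²); Combining (union): the regions partially overlap — summed areas 697.00 mm² minus the doubly-counted overlap 46.25 mm² gives 650.75 mm² — area = 650.75 mm²; (rotated 25° about Z; rotation is an isometry so areas/perimeters/island counts are preserved). So its area = 650.75 mm². Layer 85 is larger (650.75 vs 545.75 mm²).

layer 85 (z = 21.25 mm)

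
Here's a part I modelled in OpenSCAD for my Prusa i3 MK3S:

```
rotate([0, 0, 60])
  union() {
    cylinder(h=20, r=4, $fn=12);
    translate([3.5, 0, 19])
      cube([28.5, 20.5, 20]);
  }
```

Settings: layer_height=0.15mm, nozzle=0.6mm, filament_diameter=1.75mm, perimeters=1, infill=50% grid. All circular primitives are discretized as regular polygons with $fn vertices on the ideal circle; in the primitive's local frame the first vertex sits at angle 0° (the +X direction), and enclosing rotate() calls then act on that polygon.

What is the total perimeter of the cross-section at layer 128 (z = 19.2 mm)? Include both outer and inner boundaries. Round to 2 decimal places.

At z = 19.2 mm: the r=4 cylinder contributes a regular 12-gon of circumradius 4 (perimeter = 2·12·4.000·sin(180°/12) = 24.85 mm); the 28.5×20.5 cube at (3.5, 0) contributes its full rectangle (perimeter 98.00 mm); Merging all regions: the regions partially overlap (shared area 0.47 mm²), so the edge portions inside another operand are dropped and the merged outline is re-measured after clipping — boundary = 118.55 mm; (whole slice rotated 60° about Z — lengths, areas and connectivity unchanged). Overall, the cross-section is a single solid region. Total boundary length (outer) = 118.55 mm.

118.55 mm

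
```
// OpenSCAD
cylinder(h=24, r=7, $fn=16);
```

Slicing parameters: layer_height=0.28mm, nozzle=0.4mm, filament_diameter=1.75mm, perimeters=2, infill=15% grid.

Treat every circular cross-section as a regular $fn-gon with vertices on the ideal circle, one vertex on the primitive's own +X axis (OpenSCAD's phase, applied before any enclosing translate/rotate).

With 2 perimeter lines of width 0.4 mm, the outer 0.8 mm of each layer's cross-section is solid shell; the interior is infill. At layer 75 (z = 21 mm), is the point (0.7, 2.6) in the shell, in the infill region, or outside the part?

infill

At z = 21 mm: the r=7 cylinder gives a regular 16-gon of circumradius 7 (constant along its height). Overall, the cross-section is a single solid region. The nearest boundary edge runs (2.68, 6.47)→(0.00, 7.00); distance from the point to it = 4.18 mm. The point is inside the cross-section and 4.18 mm from the nearest boundary — more than the 0.8 mm shell width (2 × 0.4), so it's in the infill interior.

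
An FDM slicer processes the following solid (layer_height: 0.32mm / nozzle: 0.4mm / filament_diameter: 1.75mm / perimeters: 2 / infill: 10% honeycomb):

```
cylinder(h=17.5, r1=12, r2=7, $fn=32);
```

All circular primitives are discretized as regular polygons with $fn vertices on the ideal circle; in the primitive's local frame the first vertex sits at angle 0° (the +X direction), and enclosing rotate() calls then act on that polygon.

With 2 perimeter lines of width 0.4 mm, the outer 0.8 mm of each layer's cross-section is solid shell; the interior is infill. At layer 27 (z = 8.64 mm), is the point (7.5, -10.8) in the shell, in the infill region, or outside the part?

outside

At z = 8.64 mm: the cone (r1=12→r2=7) has section circumradius 9.531 here — a regular 32-gon. Overall, the cross-section is a single solid region. The nearest boundary edge runs (3.65, -8.81)→(5.30, -7.93); distance from the point to it = 3.62 mm. The point is not inside any of the regions above, so it lies outside the cross-section (3.62 mm from the nearest boundary).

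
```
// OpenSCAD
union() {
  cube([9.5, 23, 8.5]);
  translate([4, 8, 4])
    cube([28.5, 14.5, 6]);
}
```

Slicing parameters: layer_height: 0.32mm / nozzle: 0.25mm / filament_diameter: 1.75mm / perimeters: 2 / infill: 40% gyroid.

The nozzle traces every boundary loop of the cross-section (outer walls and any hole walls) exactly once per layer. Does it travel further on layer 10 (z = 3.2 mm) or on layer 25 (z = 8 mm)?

Layer 10 (z = 3.2): the cube (footprint 9.5×23) is included at this height (perimeter 65.00 mm); the cube at (4, 8) is absent (z outside [4, 10]); Merging all regions: only the 9.5×23 cube is present, so the union is just that shape — boundary = 65.00 mm. So its perimeter = 65.00 mm. Layer 25 (z = 8): the cube (footprint 9.5×23) is included at this height (perimeter 65.00 mm); the cube at (4, 8) (footprint 28.5×14.5) is included at this height (perimeter 86.00 mm); Taking the union: the regions partially overlap (shared area 79.75 mm²), so the edge portions inside another operand are dropped and the merged outline is re-measured after clipping — boundary = 111.00 mm. So its perimeter = 111.00 mm. Layer 25 is larger (111.00 vs 65.00 mm).

layer 25 (z = 8 mm)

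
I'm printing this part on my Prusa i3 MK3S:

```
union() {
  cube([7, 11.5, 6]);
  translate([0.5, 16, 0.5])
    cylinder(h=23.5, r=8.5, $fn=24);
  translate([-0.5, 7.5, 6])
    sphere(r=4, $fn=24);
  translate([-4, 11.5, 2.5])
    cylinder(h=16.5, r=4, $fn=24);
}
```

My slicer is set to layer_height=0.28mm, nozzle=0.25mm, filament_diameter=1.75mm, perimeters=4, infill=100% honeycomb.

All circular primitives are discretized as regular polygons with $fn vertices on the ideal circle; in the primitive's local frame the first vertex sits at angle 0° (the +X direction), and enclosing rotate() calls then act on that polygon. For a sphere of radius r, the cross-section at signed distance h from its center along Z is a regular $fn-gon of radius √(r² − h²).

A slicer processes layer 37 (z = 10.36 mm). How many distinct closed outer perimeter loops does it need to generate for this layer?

At z = 10.36 mm: the cube does not reach this height (z outside [0, 6]); the cylinder at (0.5, 16): section is a regular 24-gon, circumradius r=8.5; the sphere at (-0.5, 7.5) is absent (|z−center|=4.360 > r=4); the r=4 cylinder at (-4, 11.5) gives a regular 24-gon of circumradius 4 (constant along its height); Merging all regions: the regions partially overlap (shared area 38.74 mm²), so overlapping operands fuse into one piece — 1 connected region. The result has 1 disconnected region.

1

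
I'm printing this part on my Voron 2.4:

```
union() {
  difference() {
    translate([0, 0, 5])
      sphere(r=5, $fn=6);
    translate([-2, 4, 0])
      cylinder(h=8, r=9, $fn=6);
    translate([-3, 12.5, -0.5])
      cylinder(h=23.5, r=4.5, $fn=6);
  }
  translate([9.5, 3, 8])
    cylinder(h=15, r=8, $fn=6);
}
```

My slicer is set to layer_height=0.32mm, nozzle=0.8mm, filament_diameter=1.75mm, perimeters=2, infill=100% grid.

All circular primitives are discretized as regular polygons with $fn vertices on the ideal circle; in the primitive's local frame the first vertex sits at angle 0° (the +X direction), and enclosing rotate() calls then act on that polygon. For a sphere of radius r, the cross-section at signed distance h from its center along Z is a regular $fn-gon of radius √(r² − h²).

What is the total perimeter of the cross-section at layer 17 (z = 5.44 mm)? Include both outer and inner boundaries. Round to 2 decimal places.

At z = 5.44 mm: the r=5 sphere contributes a regular 6-gon of circumradius √(5²−0.44²) = 4.981 (perimeter = 2·6·4.981·sin(180°/6) = 29.88 mm); the r=9 cylinder at (-2, 4) contributes a regular 6-gon of circumradius 9 (perimeter = 2·6·9.000·sin(180°/6) = 54.00 mm); the r=4.5 cylinder at (-3, 12.5) gives a regular 6-gon of circumradius 4.5 (constant along its height) (perimeter = 2·6·4.500·sin(180°/6) = 27.00 mm); After the difference (first − rest): starting from the r=5 sphere, the r=9 cylinder at (-2, 4) partially overlaps it — only the 60.57 mm² overlap (of its 210.44 mm²) is removed, clipping the outline; the r=4.5 cylinder at (-3, 12.5) misses the remaining region (no effect) — boundary = 20.81 mm; the cylinder at (9.5, 3) is absent (z outside [8, 23]); Combining (union): only the result so far is present, so the union is just that shape — boundary = 20.81 mm. Overall, the cross-section is a single solid region. Total boundary length (outer) = 20.81 mm.

20.81 mm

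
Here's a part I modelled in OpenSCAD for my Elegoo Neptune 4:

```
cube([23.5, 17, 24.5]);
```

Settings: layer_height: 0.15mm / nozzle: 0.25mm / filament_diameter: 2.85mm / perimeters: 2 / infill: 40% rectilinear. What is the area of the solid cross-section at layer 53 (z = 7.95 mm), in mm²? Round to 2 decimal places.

399.50 mm²

At z = 7.95 mm: the cube is present — its section is the full 23.5×17 rectangle (area 399.50 mm²). Overall, the cross-section is a single solid region. Net area = 399.50 mm².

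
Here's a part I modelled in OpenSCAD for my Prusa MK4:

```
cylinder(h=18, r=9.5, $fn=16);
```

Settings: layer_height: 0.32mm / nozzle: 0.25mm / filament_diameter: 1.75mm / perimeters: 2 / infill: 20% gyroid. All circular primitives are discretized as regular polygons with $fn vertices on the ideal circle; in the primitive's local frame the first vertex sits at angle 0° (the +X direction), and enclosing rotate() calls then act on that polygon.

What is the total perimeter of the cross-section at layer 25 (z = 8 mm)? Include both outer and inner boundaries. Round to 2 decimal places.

59.31 mm

At z = 8 mm: the cylinder: section is a regular 16-gon, circumradius r=9.5 (perimeter = 2·16·9.500·sin(180°/16) = 59.31 mm). Overall, the cross-section is a single solid region. Total boundary length (outer) = 59.31 mm.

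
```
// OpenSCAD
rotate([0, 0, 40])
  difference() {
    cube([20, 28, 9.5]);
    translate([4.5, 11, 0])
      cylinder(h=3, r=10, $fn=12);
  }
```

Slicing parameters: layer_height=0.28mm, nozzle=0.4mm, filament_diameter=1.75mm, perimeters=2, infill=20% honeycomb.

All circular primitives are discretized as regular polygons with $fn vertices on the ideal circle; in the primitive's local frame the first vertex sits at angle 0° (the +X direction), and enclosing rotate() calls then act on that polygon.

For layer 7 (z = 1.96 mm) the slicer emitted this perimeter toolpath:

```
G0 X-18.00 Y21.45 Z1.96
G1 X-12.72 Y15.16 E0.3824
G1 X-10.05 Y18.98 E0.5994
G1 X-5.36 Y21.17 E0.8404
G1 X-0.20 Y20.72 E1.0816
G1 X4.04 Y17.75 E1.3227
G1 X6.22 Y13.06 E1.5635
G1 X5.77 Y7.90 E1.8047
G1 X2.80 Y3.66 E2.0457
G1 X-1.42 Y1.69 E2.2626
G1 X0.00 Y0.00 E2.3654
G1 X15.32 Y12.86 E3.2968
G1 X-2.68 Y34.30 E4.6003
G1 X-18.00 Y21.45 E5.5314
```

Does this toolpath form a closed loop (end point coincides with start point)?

Start point (G0): (-18.00, 21.45). End point (last G1): the path returns to the start — closed.

yes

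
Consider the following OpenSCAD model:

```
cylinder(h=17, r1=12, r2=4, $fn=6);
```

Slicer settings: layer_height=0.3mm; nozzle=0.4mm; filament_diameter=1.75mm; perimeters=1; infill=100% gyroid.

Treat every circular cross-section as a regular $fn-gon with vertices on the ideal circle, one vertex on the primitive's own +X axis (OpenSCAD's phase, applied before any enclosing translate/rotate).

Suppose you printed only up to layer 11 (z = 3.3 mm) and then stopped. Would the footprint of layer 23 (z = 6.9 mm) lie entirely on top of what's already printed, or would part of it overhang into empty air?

entirely on top

Compare the two slices. At z = 3.3: the cone (r1=12→r2=4) has section circumradius 10.447 here — a regular 6-gon (area = (6/2)·10.447²·sin(360°/6) = 283.56 mm²). At z = 6.9: the cone contributes a regular 6-gon of circumradius 8.753 (interpolated between r1=12 and r2=4 at t=0.406) (area = (6/2)·8.753²·sin(360°/6) = 199.05 mm²). Checking containment: the cross-section at z = 6.9 is a subset of the cross-section at z = 3.3.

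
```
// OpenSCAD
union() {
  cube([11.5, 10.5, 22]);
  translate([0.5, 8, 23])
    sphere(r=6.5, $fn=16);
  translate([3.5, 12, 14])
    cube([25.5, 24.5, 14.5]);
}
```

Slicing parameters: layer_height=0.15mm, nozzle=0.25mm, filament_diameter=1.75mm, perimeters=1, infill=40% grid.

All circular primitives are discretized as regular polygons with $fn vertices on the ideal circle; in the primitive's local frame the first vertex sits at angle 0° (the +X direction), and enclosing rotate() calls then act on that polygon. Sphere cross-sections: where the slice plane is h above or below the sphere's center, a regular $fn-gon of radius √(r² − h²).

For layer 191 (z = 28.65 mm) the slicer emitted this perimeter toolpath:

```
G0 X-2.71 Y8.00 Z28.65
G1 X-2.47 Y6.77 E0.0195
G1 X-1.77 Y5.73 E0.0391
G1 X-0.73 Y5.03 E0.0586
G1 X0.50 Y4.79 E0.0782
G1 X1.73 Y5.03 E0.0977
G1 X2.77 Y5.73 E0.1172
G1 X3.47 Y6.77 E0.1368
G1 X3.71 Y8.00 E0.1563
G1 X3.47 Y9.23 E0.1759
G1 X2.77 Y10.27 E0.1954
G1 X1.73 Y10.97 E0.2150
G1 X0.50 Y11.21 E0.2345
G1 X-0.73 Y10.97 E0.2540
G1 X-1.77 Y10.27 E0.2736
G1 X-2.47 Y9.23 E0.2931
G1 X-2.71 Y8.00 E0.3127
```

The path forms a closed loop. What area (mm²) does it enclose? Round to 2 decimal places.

31.59 mm²

Apply the shoelace formula to the sequence of (X, Y) vertices; enclosed area = 31.59 mm².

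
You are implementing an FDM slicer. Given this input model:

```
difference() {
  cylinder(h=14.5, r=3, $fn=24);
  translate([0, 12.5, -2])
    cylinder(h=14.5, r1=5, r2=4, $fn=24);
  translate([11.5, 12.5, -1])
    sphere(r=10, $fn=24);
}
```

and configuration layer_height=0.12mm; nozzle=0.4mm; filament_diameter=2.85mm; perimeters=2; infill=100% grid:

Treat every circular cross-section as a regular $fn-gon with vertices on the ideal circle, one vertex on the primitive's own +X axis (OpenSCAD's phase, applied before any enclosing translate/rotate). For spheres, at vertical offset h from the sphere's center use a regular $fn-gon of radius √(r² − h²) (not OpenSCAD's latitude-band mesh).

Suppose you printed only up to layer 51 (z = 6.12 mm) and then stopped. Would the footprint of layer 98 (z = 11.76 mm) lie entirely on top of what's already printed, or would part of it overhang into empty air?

entirely on top

Compare the two slices. At z = 6.12: the r=3 cylinder gives a regular 24-gon of circumradius 3 (constant along its height) (area = (24/2)·3.000²·sin(360°/24) = 27.95 mm²); the cone at (0, 12.5) (r1=5→r2=4) has section circumradius 4.440 here — a regular 24-gon (area = (24/2)·4.440²·sin(360°/24) = 61.23 mm²); the sphere at (11.5, 12.5): section is a regular 24-gon, circumradius = √(r²−h²) = √(10²−7.12²) = 7.022 (area = (24/2)·7.022²·sin(360°/24) = 153.13 mm²); Taking the first minus the rest: starting from the r=3 cylinder (27.95 mm²), the cone at (0, 12.5) misses the remaining region (no effect); the r=10 sphere at (11.5, 12.5) misses the remaining region (no effect) — area = 27.95 mm². At z = 11.76: the r=3 cylinder gives a regular 24-gon of circumradius 3 (constant along its height) (area = (24/2)·3.000²·sin(360°/24) = 27.95 mm²); the cone at (0, 12.5) (r1=5→r2=4) has section circumradius 4.051 here — a regular 24-gon (area = (24/2)·4.051²·sin(360°/24) = 50.97 mm²); the sphere at (11.5, 12.5) does not reach this height (|z−center|=12.760 > r=10); Taking the first minus the rest: starting from the r=3 cylinder (27.95 mm²), the cone at (0, 12.5) misses the remaining region (no effect) — area = 27.95 mm². Checking containment: the cross-section at z = 11.76 is a subset of the cross-section at z = 6.12.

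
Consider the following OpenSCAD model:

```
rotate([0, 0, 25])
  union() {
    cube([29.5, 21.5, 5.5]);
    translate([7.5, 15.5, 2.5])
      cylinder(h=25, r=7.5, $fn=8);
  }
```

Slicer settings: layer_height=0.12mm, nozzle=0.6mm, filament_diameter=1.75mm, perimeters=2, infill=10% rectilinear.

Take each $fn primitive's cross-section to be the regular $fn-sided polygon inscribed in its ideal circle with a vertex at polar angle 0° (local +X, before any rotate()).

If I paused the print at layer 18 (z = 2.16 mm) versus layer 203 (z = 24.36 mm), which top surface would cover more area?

layer 18 (z = 2.16 mm)

Layer 18 (z = 2.16): the 29.5×21.5 cube contributes its full rectangle (area 634.25 mm²); the cylinder at (7.5, 15.5) is absent (z outside [2.5, 27.5]); Combining (union): only the 29.5×21.5 cube is present, so the union is just that shape — area = 634.25 mm²; (rotated 25° about Z; rotation is an isometry so areas/perimeters/island counts are preserved). So its area = 634.25 mm². Layer 203 (z = 24.36): the cube is not intersected at this z (z outside [0, 5.5]); the r=7.5 cylinder at (7.5, 15.5) contributes a regular 8-gon of circumradius 7.5 (area = (8/2)·7.500²·sin(360°/8) = 159.10 mm²); Merging all regions: only the r=7.5 cylinder at (7.5, 15.5) is present, so the union is just that shape — area = 159.10 mm²; (rotated 25° about Z; rotation is an isometry so areas/perimeters/island counts are preserved). So its area = 159.10 mm². Layer 18 is larger (634.25 vs 159.10 mm²).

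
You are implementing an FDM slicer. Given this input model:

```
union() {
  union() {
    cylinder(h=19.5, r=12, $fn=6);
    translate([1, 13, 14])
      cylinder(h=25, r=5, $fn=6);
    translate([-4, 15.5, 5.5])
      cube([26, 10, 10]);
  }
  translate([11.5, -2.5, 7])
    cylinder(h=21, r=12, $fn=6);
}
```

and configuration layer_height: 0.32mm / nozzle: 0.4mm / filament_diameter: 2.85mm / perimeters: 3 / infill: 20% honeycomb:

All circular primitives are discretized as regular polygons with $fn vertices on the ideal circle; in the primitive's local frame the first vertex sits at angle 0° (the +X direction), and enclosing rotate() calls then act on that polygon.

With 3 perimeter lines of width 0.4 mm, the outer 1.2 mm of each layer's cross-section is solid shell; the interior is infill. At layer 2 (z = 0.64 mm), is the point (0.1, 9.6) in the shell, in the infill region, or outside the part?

shell

At z = 0.64 mm: the cylinder: section is a regular 6-gon, circumradius r=12; the cylinder at (1, 13) is absent (z outside [14, 39]); the cube at (-4, 15.5) is not intersected at this z (z outside [5.5, 15.5]); Merging all regions: only the r=12 cylinder is present, so the union is just that shape — 1 connected region; the cylinder at (11.5, -2.5) does not reach this height (z outside [7, 28]); Taking the union: only that combined region is present, so the union is just that shape — 1 connected region. Overall, the cross-section is a single solid region. The nearest boundary edge runs (6.00, 10.39)→(-6.00, 10.39); distance from the point to it = 0.79 mm. The point is inside the cross-section, 0.79 mm from the nearest boundary — within the 1.2 mm shell band (3 × 0.4).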